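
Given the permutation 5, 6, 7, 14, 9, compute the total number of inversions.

1

For each element, count later entries that are smaller:
5: 0
6: 0
7: 0
14: 1
9: 0
Sum: 0 + 0 + 0 + 1 + 0 = 1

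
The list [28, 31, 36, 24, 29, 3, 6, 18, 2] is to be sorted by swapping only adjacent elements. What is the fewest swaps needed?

Each adjacent swap fixes exactly one inversion, so the minimum swap count equals the number of inversions.
Count inversions — for each element, later elements that are smaller:
28: 24, 3, 6, 18, 2 → 5
31: 24, 29, 3, 6, 18, 2 → 6
36: 24, 29, 3, 6, 18, 2 → 6
24: 3, 6, 18, 2 → 4
29: 3, 6, 18, 2 → 4
3: 2 → 1
6: 2 → 1
18: 2 → 1
2: none → 0
Total inversions: 5 + 6 + 6 + 4 + 4 + 1 + 1 + 1 + 0 = 28

Swaps: 28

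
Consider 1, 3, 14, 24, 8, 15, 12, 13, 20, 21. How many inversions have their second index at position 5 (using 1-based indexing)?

The element at index 5 is 8.
Elements before it: 1, 3, 14, 24
Those larger than 8: 14, 24

2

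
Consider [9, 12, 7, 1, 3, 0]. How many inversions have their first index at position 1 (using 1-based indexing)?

4 such elements

The element at index 1 is 9.
Elements after it: 12, 7, 1, 3, 0
Those smaller than 9: 7, 1, 3, 0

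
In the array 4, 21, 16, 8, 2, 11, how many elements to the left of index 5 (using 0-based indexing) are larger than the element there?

The element at index 5 is 11.
Elements before it: 4, 21, 16, 8, 2
Those larger than 11: 21, 16

2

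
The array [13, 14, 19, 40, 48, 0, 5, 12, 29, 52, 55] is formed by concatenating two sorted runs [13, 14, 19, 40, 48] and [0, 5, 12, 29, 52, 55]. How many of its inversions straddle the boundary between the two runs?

17 cross-inversions

Take each right-half value and tally the left-half values above it:
r = 0: 13, 14, 19, 40, 48 → 5
r = 5: 13, 14, 19, 40, 48 → 5
r = 12: 13, 14, 19, 40, 48 → 5
r = 29: 40, 48 → 2
r = 52: none → 0
r = 55: none → 0
Cross-inversions: 5 + 5 + 5 + 2 + 0 + 0 = 17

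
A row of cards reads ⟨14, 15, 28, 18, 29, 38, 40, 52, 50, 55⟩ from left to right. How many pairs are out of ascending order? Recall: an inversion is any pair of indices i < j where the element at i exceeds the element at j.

2

Element-by-element contributions:
14: 0
15: 0
28: 1
18: 0
29: 0
38: 0
40: 0
52: 1
50: 0
55: 0
Sum: 0 + 0 + 1 + 0 + 0 + 0 + 0 + 1 + 0 + 0 = 2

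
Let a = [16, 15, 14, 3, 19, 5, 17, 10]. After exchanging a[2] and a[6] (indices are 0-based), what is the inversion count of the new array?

17 inversions

Positions 2 and 6 hold 14 and 17; after swapping, the array is [16, 15, 17, 3, 19, 5, 14, 10].
Element-by-element contributions:
16: 5
15: 4
17: 4
3: 0
19: 3
5: 0
14: 1
10: 0
Sum: 5 + 4 + 4 + 0 + 3 + 0 + 1 + 0 = 17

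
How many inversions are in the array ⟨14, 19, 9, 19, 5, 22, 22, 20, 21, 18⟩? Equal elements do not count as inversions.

16 inversions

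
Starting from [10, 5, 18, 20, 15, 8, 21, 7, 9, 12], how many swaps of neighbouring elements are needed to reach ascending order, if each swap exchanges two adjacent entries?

There are 22 swaps.

Minimum adjacent swaps = number of inversions (each swap of adjacent out-of-order elements removes one inversion and no swap can remove more).
Count inversions — for each element, later elements that are smaller:
10: 5, 8, 7, 9 → 4
5: none → 0
18: 15, 8, 7, 9, 12 → 5
20: 15, 8, 7, 9, 12 → 5
15: 8, 7, 9, 12 → 4
8: 7 → 1
21: 7, 9, 12 → 3
7: none → 0
9: none → 0
12: none → 0
Total inversions: 4 + 0 + 5 + 5 + 4 + 1 + 3 + 0 + 0 + 0 = 22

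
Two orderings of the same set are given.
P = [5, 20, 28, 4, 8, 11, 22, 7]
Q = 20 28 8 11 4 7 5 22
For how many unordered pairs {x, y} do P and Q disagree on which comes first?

There are 9 disagreeing pairs.

Assign each item its position (1..8) in the first ordering, then rewrite the second ordering as that position sequence:
positions: 5→1, 20→2, 28→3, 4→4, 8→5, 11→6, 22→7, 7→8
second ordering as positions: [2, 3, 5, 6, 4, 8, 1, 7]
Discordant pairs = inversions in this position sequence.
2: 1 → 1
3: 1 → 1
5: 4, 1 → 2
6: 4, 1 → 2
4: 1 → 1
8: 1, 7 → 2
1: 0
7: 0
Total: 1 + 1 + 2 + 2 + 1 + 2 + 0 + 0 = 9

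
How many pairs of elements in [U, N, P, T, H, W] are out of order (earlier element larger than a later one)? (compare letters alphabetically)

Element-by-element contributions:
U → N, P, T, H → 4
N → H → 1
P → H → 1
T → H → 1
H → none → 0
W → none → 0
Sum: 4 + 1 + 1 + 1 + 0 + 0 = 7

7 out-of-order pairs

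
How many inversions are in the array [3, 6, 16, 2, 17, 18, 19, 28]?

There are 3 inversions.

Sweep left to right; for each value list the smaller values that follow it:
3 → 2 → 1
6 → 2 → 1
16 → 2 → 1
2 → none → 0
17 → none → 0
18 → none → 0
19 → none → 0
28 → none → 0
Sum: 1 + 1 + 1 + 0 + 0 + 0 + 0 + 0 = 3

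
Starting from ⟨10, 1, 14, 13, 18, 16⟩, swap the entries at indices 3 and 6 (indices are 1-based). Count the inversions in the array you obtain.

4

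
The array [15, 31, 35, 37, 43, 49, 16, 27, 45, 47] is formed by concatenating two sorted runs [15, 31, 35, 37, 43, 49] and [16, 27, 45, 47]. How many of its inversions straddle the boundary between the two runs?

12

Count, for every r in R, how many entries of L exceed r:
r = 16: 31, 35, 37, 43, 49 → 5
r = 27: 31, 35, 37, 43, 49 → 5
r = 45: 49 → 1
r = 47: 49 → 1
Cross-inversions: 5 + 5 + 1 + 1 = 12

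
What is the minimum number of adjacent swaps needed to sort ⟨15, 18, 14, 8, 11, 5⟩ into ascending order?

Each adjacent swap fixes exactly one inversion, so the minimum swap count equals the number of inversions.
Count inversions — for each element, later elements that are smaller:
15: 14, 8, 11, 5 → 4
18: 14, 8, 11, 5 → 4
14: 8, 11, 5 → 3
8: 5 → 1
11: 5 → 1
5: none → 0
Total inversions: 4 + 4 + 3 + 1 + 1 + 0 = 13

13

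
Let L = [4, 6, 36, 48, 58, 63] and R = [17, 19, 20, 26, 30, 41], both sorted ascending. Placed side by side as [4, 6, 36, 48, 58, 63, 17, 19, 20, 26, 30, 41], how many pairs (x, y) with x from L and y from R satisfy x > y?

23 split inversions

Take each right-half value and tally the left-half values above it:
r = 17: 36, 48, 58, 63 → 4
r = 19: 36, 48, 58, 63 → 4
r = 20: 36, 48, 58, 63 → 4
r = 26: 36, 48, 58, 63 → 4
r = 30: 36, 48, 58, 63 → 4
r = 41: 48, 58, 63 → 3
Cross-inversions: 4 + 4 + 4 + 4 + 4 + 3 = 23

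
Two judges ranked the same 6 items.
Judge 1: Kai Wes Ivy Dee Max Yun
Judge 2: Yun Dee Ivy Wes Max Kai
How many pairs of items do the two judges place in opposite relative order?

Assign each item its position (1..6) in the first ordering, then rewrite the second ordering as that position sequence:
positions: Kai→1, Wes→2, Ivy→3, Dee→4, Max→5, Yun→6
second ordering as positions: [6, 4, 3, 2, 5, 1]
Discordant pairs = inversions in this position sequence.
6: 4, 3, 2, 5, 1 → 5
4: 3, 2, 1 → 3
3: 2, 1 → 2
2: 1 → 1
5: 1 → 1
1: 0
Total: 5 + 3 + 2 + 1 + 1 + 0 = 12

12 discordant pairs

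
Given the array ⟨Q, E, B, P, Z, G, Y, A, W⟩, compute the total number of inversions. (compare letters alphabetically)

Count, for each position, how many later elements it exceeds:
Q → E, B, P, G, A → 5
E → B, A → 2
B → A → 1
P → G, A → 2
Z → G, Y, A, W → 4
G → A → 1
Y → A, W → 2
A → none → 0
W → none → 0
Sum: 5 + 2 + 1 + 2 + 4 + 1 + 2 + 0 + 0 = 17

17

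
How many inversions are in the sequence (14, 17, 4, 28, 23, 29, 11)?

8

Listing every pair i<j with a[i]>a[j] (using 1-based positions):
(1,3): 14 > 4
(1,7): 14 > 11
(2,3): 17 > 4
(2,7): 17 > 11
(4,5): 28 > 23
(4,7): 28 > 11
(5,7): 23 > 11
(6,7): 29 > 11
That's 8 pairs.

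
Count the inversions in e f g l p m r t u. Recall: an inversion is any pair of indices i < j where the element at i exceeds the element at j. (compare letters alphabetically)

There is 1 inversion.

Element-by-element contributions:
e → none → 0
f → none → 0
g → none → 0
l → none → 0
p → m → 1
m → none → 0
r → none → 0
t → none → 0
u → none → 0
Sum: 0 + 0 + 0 + 0 + 1 + 0 + 0 + 0 + 0 = 1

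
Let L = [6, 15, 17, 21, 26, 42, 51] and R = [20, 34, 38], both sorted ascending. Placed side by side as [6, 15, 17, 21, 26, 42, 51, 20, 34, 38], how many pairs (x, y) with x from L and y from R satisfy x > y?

8

For each element r of the right run, count left-run elements greater than r:
r = 20: 21, 26, 42, 51 → 4
r = 34: 42, 51 → 2
r = 38: 42, 51 → 2
Cross-inversions: 4 + 2 + 2 = 8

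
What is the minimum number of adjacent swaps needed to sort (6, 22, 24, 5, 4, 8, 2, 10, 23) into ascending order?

18

Minimum adjacent swaps = number of inversions (each swap of adjacent out-of-order elements removes one inversion and no swap can remove more).
Count inversions — for each element, later elements that are smaller:
6: 5, 4, 2 → 3
22: 5, 4, 8, 2, 10 → 5
24: 5, 4, 8, 2, 10, 23 → 6
5: 4, 2 → 2
4: 2 → 1
8: 2 → 1
2: none → 0
10: none → 0
23: none → 0
Total inversions: 3 + 5 + 6 + 2 + 1 + 1 + 0 + 0 + 0 = 18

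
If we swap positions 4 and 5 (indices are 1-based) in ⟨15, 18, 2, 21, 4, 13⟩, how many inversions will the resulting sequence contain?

7 inversions

Positions 4 and 5 hold 21 and 4; after swapping, the array is [15, 18, 2, 4, 21, 13].
For each element, count later entries that are smaller:
15 → 2, 4, 13 → 3
18 → 2, 4, 13 → 3
2 → none → 0
4 → none → 0
21 → 13 → 1
13 → none → 0
Sum: 3 + 3 + 0 + 0 + 1 + 0 = 7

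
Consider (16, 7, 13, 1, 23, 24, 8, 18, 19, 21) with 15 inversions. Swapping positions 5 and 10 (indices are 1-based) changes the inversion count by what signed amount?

-1

Positions 5 and 10 hold 23 and 21; after swapping, the array is [16, 7, 13, 1, 21, 24, 8, 18, 19, 23].
For each element, count later entries that are smaller:
16 → 7, 13, 1, 8 → 4
7 → 1 → 1
13 → 1, 8 → 2
1 → none → 0
21 → 8, 18, 19 → 3
24 → 8, 18, 19, 23 → 4
8 → none → 0
18 → none → 0
19 → none → 0
23 → none → 0
Sum: 4 + 1 + 2 + 0 + 3 + 4 + 0 + 0 + 0 + 0 = 14
Change: 14 − 15 = -1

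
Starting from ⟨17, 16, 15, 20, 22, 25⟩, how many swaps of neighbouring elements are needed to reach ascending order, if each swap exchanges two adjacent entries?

3

Each adjacent swap fixes exactly one inversion, so the minimum swap count equals the number of inversions.
Count inversions — for each element, later elements that are smaller:
17: 16, 15 → 2
16: 15 → 1
15: none → 0
20: none → 0
22: none → 0
25: none → 0
Total inversions: 2 + 1 + 0 + 0 + 0 + 0 = 3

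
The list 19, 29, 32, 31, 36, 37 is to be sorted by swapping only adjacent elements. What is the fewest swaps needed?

1 adjacent swap

Each adjacent swap fixes exactly one inversion, so the minimum swap count equals the number of inversions.
Count inversions — for each element, later elements that are smaller:
19: none → 0
29: none → 0
32: 31 → 1
31: none → 0
36: none → 0
37: none → 0
Total inversions: 0 + 0 + 1 + 0 + 0 + 0 = 1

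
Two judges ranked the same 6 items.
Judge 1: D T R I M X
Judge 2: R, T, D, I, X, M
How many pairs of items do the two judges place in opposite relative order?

Discordant pairs: 4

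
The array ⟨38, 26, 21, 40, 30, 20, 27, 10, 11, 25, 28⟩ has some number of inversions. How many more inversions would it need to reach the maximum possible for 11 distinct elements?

20

Maximum inversions for 11 distinct elements is C(11, 2) = 11·10/2 = 55.
Current inversions — for each element, count later smaller elements:
38: 9
26: 5
21: 3
40: 7
30: 6
20: 2
27: 3
10: 0
11: 0
25: 0
28: 0
Current total: 9 + 5 + 3 + 7 + 6 + 2 + 3 + 0 + 0 + 0 + 0 = 35
Shortfall: 55 − 35 = 20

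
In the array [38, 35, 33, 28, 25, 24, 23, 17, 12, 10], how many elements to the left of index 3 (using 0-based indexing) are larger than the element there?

3

The element at index 3 is 28.
Elements before it: 38, 35, 33
Those larger than 28: 38, 35, 33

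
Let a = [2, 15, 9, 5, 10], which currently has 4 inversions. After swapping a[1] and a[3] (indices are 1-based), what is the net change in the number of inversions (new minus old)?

+1

Positions 1 and 3 hold 2 and 9; after swapping, the array is [9, 15, 2, 5, 10].
Count, for each position, how many later elements it exceeds:
9: 2
15: 3
2: 0
5: 0
10: 0
Sum: 2 + 3 + 0 + 0 + 0 = 5
Change: 5 − 4 = +1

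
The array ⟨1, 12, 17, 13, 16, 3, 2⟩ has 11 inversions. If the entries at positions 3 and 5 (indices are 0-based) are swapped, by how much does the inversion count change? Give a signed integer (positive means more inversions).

-1

Positions 3 and 5 hold 13 and 3; after swapping, the array is [1, 12, 17, 3, 16, 13, 2].
Sweep left to right; for each value list the smaller values that follow it:
1 → none → 0
12 → 3, 2 → 2
17 → 3, 16, 13, 2 → 4
3 → 2 → 1
16 → 13, 2 → 2
13 → 2 → 1
2 → none → 0
Sum: 0 + 2 + 4 + 1 + 2 + 1 + 0 = 10
Change: 10 − 11 = -1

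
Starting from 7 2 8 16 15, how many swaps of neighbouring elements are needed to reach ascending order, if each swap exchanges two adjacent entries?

2 adjacent swaps

Each adjacent swap fixes exactly one inversion, so the minimum swap count equals the number of inversions.
Count inversions — for each element, later elements that are smaller:
7: 2 → 1
2: none → 0
8: none → 0
16: 15 → 1
15: none → 0
Total inversions: 1 + 0 + 0 + 1 + 0 = 2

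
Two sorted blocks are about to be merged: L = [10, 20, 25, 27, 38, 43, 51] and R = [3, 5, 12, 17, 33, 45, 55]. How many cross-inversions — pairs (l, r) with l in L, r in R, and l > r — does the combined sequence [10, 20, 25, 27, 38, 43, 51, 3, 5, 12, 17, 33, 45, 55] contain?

There are 30 cross-inversions.

Count, for every r in R, how many entries of L exceed r:
r = 3: 10, 20, 25, 27, 38, 43, 51 → 7
r = 5: 10, 20, 25, 27, 38, 43, 51 → 7
r = 12: 20, 25, 27, 38, 43, 51 → 6
r = 17: 20, 25, 27, 38, 43, 51 → 6
r = 33: 38, 43, 51 → 3
r = 45: 51 → 1
r = 55: none → 0
Cross-inversions: 7 + 7 + 6 + 6 + 3 + 1 + 0 = 30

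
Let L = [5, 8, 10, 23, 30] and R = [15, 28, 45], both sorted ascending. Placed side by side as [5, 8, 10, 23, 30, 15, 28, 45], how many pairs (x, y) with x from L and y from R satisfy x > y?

For each element r of the right run, count left-run elements greater than r:
r = 15: 23, 30 → 2
r = 28: 30 → 1
r = 45: none → 0
Cross-inversions: 2 + 1 + 0 = 3

3 split inversions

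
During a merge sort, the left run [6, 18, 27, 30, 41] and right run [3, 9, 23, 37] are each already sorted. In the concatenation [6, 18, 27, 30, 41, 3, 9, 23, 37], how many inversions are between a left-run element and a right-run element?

For each element r of the right run, count left-run elements greater than r:
r = 3: 6, 18, 27, 30, 41 → 5
r = 9: 18, 27, 30, 41 → 4
r = 23: 27, 30, 41 → 3
r = 37: 41 → 1
Cross-inversions: 5 + 4 + 3 + 1 = 13

Cross-inversions: 13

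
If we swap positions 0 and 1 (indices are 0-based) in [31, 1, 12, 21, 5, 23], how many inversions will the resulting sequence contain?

6 inversions

Positions 0 and 1 hold 31 and 1; after swapping, the array is [1, 31, 12, 21, 5, 23].
Element-by-element contributions:
1 → none → 0
31 → 12, 21, 5, 23 → 4
12 → 5 → 1
21 → 5 → 1
5 → none → 0
23 → none → 0
Sum: 0 + 4 + 1 + 1 + 0 + 0 = 6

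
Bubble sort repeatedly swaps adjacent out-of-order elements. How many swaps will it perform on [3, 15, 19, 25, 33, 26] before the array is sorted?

Adjacent swaps: 1

The minimum number of adjacent swaps to sort an array equals its inversion count, since every such swap removes exactly one inversion.
Count inversions — for each element, later elements that are smaller:
3: none → 0
15: none → 0
19: none → 0
25: none → 0
33: 26 → 1
26: none → 0
Total inversions: 0 + 0 + 0 + 0 + 1 + 0 = 1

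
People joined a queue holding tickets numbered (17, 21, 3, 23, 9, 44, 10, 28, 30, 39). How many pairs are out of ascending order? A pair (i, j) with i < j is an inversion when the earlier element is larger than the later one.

Element-by-element contributions:
17: 3
21: 3
3: 0
23: 2
9: 0
44: 4
10: 0
28: 0
30: 0
39: 0
Sum: 3 + 3 + 0 + 2 + 0 + 4 + 0 + 0 + 0 + 0 = 12

There are 12 out-of-order pairs.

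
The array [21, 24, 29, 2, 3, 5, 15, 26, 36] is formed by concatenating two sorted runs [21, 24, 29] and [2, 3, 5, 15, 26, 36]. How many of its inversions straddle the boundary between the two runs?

Split inversions: 13

Take each right-half value and tally the left-half values above it:
r = 2: 21, 24, 29 → 3
r = 3: 21, 24, 29 → 3
r = 5: 21, 24, 29 → 3
r = 15: 21, 24, 29 → 3
r = 26: 29 → 1
r = 36: none → 0
Cross-inversions: 3 + 3 + 3 + 3 + 1 + 0 = 13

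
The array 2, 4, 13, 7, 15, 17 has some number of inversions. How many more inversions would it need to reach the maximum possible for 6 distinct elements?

14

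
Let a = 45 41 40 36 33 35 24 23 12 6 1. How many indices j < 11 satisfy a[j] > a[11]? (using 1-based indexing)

The element at index 11 is 1.
Elements before it: 45, 41, 40, 36, 33, 35, 24, 23, 12, 6
Those larger than 1: 45, 41, 40, 36, 33, 35, 24, 23, 12, 6

10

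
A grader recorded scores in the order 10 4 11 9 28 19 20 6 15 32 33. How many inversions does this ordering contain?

Element-by-element contributions:
10: 3
4: 0
11: 2
9: 1
28: 4
19: 2
20: 2
6: 0
15: 0
32: 0
33: 0
Sum: 3 + 0 + 2 + 1 + 4 + 2 + 2 + 0 + 0 + 0 + 0 = 14

There are 14 inversions.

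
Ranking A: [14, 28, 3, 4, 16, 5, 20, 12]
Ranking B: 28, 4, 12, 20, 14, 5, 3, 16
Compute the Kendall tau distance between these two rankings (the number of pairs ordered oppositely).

14 discordant pairs

Assign each item its position (1..8) in the first ordering, then rewrite the second ordering as that position sequence:
positions: 14→1, 28→2, 3→3, 4→4, 16→5, 5→6, 20→7, 12→8
second ordering as positions: [2, 4, 8, 7, 1, 6, 3, 5]
Discordant pairs = inversions in this position sequence.
2: 1 → 1
4: 1, 3 → 2
8: 7, 1, 6, 3, 5 → 5
7: 1, 6, 3, 5 → 4
1: 0
6: 3, 5 → 2
3: 0
5: 0
Total: 1 + 2 + 5 + 4 + 0 + 2 + 0 + 0 = 14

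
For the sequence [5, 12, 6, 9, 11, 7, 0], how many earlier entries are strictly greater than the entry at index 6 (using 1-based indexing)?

3

The element at index 6 is 7.
Elements before it: 5, 12, 6, 9, 11
Those larger than 7: 12, 9, 11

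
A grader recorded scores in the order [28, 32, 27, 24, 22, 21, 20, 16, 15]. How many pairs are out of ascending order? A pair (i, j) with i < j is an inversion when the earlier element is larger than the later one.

Out-of-order pairs: 35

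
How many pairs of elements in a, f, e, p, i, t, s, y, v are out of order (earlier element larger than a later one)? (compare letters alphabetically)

Count, for each position, how many later elements it exceeds:
a → none → 0
f → e → 1
e → none → 0
p → i → 1
i → none → 0
t → s → 1
s → none → 0
y → v → 1
v → none → 0
Sum: 0 + 1 + 0 + 1 + 0 + 1 + 0 + 1 + 0 = 4

4 inversions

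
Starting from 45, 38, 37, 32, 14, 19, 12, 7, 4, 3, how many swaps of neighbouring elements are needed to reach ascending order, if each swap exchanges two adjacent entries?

The minimum number of adjacent swaps to sort an array equals its inversion count, since every such swap removes exactly one inversion.
Count inversions — for each element, later elements that are smaller:
45: 38, 37, 32, 14, 19, 12, 7, 4, 3 → 9
38: 37, 32, 14, 19, 12, 7, 4, 3 → 8
37: 32, 14, 19, 12, 7, 4, 3 → 7
32: 14, 19, 12, 7, 4, 3 → 6
14: 12, 7, 4, 3 → 4
19: 12, 7, 4, 3 → 4
12: 7, 4, 3 → 3
7: 4, 3 → 2
4: 3 → 1
3: none → 0
Total inversions: 9 + 8 + 7 + 6 + 4 + 4 + 3 + 2 + 1 + 0 = 44

44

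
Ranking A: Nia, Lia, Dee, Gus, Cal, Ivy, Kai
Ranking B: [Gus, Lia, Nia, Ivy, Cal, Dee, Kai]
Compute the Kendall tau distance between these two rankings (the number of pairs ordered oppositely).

Assign each item its position (1..7) in the first ordering, then rewrite the second ordering as that position sequence:
positions: Nia→1, Lia→2, Dee→3, Gus→4, Cal→5, Ivy→6, Kai→7
second ordering as positions: [4, 2, 1, 6, 5, 3, 7]
Discordant pairs = inversions in this position sequence.
4: 2, 1, 3 → 3
2: 1 → 1
1: 0
6: 5, 3 → 2
5: 3 → 1
3: 0
7: 0
Total: 3 + 1 + 0 + 2 + 1 + 0 + 0 = 7

7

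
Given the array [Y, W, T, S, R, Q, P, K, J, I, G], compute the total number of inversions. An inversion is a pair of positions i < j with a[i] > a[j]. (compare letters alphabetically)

Count, for each position, how many later elements it exceeds:
Y → W, T, S, R, Q, P, K, J, I, G → 10
W → T, S, R, Q, P, K, J, I, G → 9
T → S, R, Q, P, K, J, I, G → 8
S → R, Q, P, K, J, I, G → 7
R → Q, P, K, J, I, G → 6
Q → P, K, J, I, G → 5
P → K, J, I, G → 4
K → J, I, G → 3
J → I, G → 2
I → G → 1
G → none → 0
Sum: 10 + 9 + 8 + 7 + 6 + 5 + 4 + 3 + 2 + 1 + 0 = 55

55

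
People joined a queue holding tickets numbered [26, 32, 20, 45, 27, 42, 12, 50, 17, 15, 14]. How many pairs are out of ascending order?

Element-by-element contributions:
26: 5
32: 6
20: 4
45: 6
27: 4
42: 4
12: 0
50: 3
17: 2
15: 1
14: 0
Sum: 5 + 6 + 4 + 6 + 4 + 4 + 0 + 3 + 2 + 1 + 0 = 35

35 inversions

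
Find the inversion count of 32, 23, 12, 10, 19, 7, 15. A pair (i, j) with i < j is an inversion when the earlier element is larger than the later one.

16 inversions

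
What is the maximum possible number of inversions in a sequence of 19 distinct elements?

The maximum occurs when the array is in strictly decreasing order: every one of the C(19, 2) pairs is inverted.
C(19, 2) = 19·18/2 = 171

Inversions: 171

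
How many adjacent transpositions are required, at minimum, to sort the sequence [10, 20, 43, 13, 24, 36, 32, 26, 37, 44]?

Minimum adjacent swaps = number of inversions (each swap of adjacent out-of-order elements removes one inversion and no swap can remove more).
Count inversions — for each element, later elements that are smaller:
10: none → 0
20: 13 → 1
43: 13, 24, 36, 32, 26, 37 → 6
13: none → 0
24: none → 0
36: 32, 26 → 2
32: 26 → 1
26: none → 0
37: none → 0
44: none → 0
Total inversions: 0 + 1 + 6 + 0 + 0 + 2 + 1 + 0 + 0 + 0 = 10

10 adjacent swaps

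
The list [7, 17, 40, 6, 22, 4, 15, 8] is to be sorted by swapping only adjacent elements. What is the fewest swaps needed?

Swaps: 16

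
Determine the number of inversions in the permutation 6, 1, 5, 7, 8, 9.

Listing every pair i<j with a[i]>a[j] (using 1-based positions):
(1,2): 6 > 1
(1,3): 6 > 5
That's 2 pairs.

2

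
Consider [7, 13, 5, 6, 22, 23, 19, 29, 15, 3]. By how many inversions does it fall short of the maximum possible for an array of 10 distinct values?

26 inversions short

Maximum inversions for 10 distinct elements is C(10, 2) = 10·9/2 = 45.
Current inversions — for each element, count later smaller elements:
7: 3
13: 3
5: 1
6: 1
22: 3
23: 3
19: 2
29: 2
15: 1
3: 0
Current total: 3 + 3 + 1 + 1 + 3 + 3 + 2 + 2 + 1 + 0 = 19
Shortfall: 45 − 19 = 26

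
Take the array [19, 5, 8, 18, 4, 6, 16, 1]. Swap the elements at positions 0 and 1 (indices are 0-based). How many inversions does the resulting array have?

18

Positions 0 and 1 hold 19 and 5; after swapping, the array is [5, 19, 8, 18, 4, 6, 16, 1].
Sweep left to right; for each value list the smaller values that follow it:
5: 2
19: 6
8: 3
18: 4
4: 1
6: 1
16: 1
1: 0
Sum: 2 + 6 + 3 + 4 + 1 + 1 + 1 + 0 = 18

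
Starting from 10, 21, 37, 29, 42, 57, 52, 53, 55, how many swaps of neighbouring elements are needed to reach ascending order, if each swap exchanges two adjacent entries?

Swaps: 4

Minimum adjacent swaps = number of inversions (each swap of adjacent out-of-order elements removes one inversion and no swap can remove more).
Count inversions — for each element, later elements that are smaller:
10: none → 0
21: none → 0
37: 29 → 1
29: none → 0
42: none → 0
57: 52, 53, 55 → 3
52: none → 0
53: none → 0
55: none → 0
Total inversions: 0 + 0 + 1 + 0 + 0 + 3 + 0 + 0 + 0 = 4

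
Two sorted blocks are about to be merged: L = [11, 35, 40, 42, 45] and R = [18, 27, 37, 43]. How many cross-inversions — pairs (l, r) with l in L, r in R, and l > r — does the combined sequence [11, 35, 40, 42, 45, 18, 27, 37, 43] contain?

Count, for every r in R, how many entries of L exceed r:
r = 18: 35, 40, 42, 45 → 4
r = 27: 35, 40, 42, 45 → 4
r = 37: 40, 42, 45 → 3
r = 43: 45 → 1
Cross-inversions: 4 + 4 + 3 + 1 = 12

12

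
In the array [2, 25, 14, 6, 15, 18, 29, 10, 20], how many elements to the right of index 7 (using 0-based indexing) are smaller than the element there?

0

The element at index 7 is 10.
Elements after it: 20
None of them are smaller than 10.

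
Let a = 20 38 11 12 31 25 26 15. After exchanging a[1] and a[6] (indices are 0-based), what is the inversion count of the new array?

11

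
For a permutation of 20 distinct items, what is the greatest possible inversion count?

The maximum occurs when the array is in strictly decreasing order: every one of the C(20, 2) pairs is inverted.
C(20, 2) = 20·19/2 = 190

190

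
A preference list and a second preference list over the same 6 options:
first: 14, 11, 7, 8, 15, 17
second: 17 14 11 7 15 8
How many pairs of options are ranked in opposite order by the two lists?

Assign each item its position (1..6) in the first ordering, then rewrite the second ordering as that position sequence:
positions: 14→1, 11→2, 7→3, 8→4, 15→5, 17→6
second ordering as positions: [6, 1, 2, 3, 5, 4]
Discordant pairs = inversions in this position sequence.
6: 1, 2, 3, 5, 4 → 5
1: 0
2: 0
3: 0
5: 4 → 1
4: 0
Total: 5 + 0 + 0 + 0 + 1 + 0 = 6

There are 6 pairs.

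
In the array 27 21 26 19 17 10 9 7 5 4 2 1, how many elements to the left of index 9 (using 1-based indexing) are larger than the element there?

8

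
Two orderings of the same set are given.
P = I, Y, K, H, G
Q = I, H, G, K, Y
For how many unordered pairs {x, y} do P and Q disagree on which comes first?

5

Assign each item its position (1..5) in the first ordering, then rewrite the second ordering as that position sequence:
positions: I→1, Y→2, K→3, H→4, G→5
second ordering as positions: [1, 4, 5, 3, 2]
Discordant pairs = inversions in this position sequence.
1: 0
4: 3, 2 → 2
5: 3, 2 → 2
3: 2 → 1
2: 0
Total: 0 + 2 + 2 + 1 + 0 = 5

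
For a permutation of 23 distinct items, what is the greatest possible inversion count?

The maximum occurs when the array is in strictly decreasing order: every one of the C(23, 2) pairs is inverted.
C(23, 2) = 23·22/2 = 253

Inversions: 253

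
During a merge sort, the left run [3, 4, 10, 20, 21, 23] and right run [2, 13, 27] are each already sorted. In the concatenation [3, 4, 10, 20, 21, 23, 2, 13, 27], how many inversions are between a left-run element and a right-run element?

Take each right-half value and tally the left-half values above it:
r = 2: 3, 4, 10, 20, 21, 23 → 6
r = 13: 20, 21, 23 → 3
r = 27: none → 0
Cross-inversions: 6 + 3 + 0 = 9

9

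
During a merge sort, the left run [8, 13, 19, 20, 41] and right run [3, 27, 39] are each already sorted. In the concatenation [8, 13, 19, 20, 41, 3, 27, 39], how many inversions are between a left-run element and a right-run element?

Count, for every r in R, how many entries of L exceed r:
r = 3: 8, 13, 19, 20, 41 → 5
r = 27: 41 → 1
r = 39: 41 → 1
Cross-inversions: 5 + 1 + 1 = 7

7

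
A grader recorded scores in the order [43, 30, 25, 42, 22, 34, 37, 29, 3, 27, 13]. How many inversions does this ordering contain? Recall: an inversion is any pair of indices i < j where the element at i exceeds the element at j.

40 inversions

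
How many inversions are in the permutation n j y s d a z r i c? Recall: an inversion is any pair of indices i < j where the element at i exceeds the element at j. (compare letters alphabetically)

28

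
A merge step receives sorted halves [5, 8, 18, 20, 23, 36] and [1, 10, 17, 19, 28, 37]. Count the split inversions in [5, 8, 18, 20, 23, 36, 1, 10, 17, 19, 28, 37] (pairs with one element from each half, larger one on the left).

18 split inversions

For each element r of the right run, count left-run elements greater than r:
r = 1: 5, 8, 18, 20, 23, 36 → 6
r = 10: 18, 20, 23, 36 → 4
r = 17: 18, 20, 23, 36 → 4
r = 19: 20, 23, 36 → 3
r = 28: 36 → 1
r = 37: none → 0
Cross-inversions: 6 + 4 + 4 + 3 + 1 + 0 = 18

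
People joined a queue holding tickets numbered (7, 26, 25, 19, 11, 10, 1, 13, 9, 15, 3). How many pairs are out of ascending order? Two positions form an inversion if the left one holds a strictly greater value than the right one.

Count, for each position, how many later elements it exceeds:
7 → 1, 3 → 2
26 → 25, 19, 11, 10, 1, 13, 9, 15, 3 → 9
25 → 19, 11, 10, 1, 13, 9, 15, 3 → 8
19 → 11, 10, 1, 13, 9, 15, 3 → 7
11 → 10, 1, 9, 3 → 4
10 → 1, 9, 3 → 3
1 → none → 0
13 → 9, 3 → 2
9 → 3 → 1
15 → 3 → 1
3 → none → 0
Sum: 2 + 9 + 8 + 7 + 4 + 3 + 0 + 2 + 1 + 1 + 0 = 37

37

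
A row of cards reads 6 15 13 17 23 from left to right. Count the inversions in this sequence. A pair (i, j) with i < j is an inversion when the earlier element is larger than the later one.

Listing every pair i<j with a[i]>a[j] (using 0-based positions):
(1,2): 15 > 13
That's 1 pair.

There is 1 inversion.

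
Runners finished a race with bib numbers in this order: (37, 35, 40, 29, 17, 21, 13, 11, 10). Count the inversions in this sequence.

Element-by-element contributions:
37: 7
35: 6
40: 6
29: 5
17: 3
21: 3
13: 2
11: 1
10: 0
Sum: 7 + 6 + 6 + 5 + 3 + 3 + 2 + 1 + 0 = 33

There are 33 out-of-order pairs.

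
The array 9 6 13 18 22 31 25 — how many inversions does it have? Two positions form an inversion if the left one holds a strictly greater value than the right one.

Inversion pairs (indices are 0-based):
(0,1): 9 > 6
(5,6): 31 > 25
That's 2 pairs.

2 inversions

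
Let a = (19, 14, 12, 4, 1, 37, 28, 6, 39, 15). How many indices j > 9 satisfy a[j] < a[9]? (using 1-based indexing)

The element at index 9 is 39.
Elements after it: 15
Those smaller than 39: 15

1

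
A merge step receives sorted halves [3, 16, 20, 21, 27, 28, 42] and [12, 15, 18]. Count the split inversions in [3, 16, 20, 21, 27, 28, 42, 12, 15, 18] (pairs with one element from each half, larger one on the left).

Take each right-half value and tally the left-half values above it:
r = 12: 16, 20, 21, 27, 28, 42 → 6
r = 15: 16, 20, 21, 27, 28, 42 → 6
r = 18: 20, 21, 27, 28, 42 → 5
Cross-inversions: 6 + 6 + 5 = 17

17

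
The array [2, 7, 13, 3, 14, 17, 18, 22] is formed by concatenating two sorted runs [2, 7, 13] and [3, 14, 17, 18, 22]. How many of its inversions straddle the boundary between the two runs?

Take each right-half value and tally the left-half values above it:
r = 3: 7, 13 → 2
r = 14: none → 0
r = 17: none → 0
r = 18: none → 0
r = 22: none → 0
Cross-inversions: 2 + 0 + 0 + 0 + 0 = 2

2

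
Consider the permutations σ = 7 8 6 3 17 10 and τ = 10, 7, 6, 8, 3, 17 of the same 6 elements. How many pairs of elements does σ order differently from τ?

6 discordant pairs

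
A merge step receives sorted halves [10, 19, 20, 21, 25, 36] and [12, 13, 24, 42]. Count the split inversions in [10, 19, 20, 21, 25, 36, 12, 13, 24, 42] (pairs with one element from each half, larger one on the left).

Count, for every r in R, how many entries of L exceed r:
r = 12: 19, 20, 21, 25, 36 → 5
r = 13: 19, 20, 21, 25, 36 → 5
r = 24: 25, 36 → 2
r = 42: none → 0
Cross-inversions: 5 + 5 + 2 + 0 = 12

Split inversions: 12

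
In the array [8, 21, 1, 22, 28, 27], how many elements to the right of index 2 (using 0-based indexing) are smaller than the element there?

The element at index 2 is 1.
Elements after it: 22, 28, 27
None of them are smaller than 1.

0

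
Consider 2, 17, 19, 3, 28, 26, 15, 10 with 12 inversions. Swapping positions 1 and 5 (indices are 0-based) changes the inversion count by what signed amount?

Positions 1 and 5 hold 17 and 26; after swapping, the array is [2, 26, 19, 3, 28, 17, 15, 10].
Element-by-element contributions:
2: 0
26: 5
19: 4
3: 0
28: 3
17: 2
15: 1
10: 0
Sum: 0 + 5 + 4 + 0 + 3 + 2 + 1 + 0 = 15
Change: 15 − 12 = +3

+3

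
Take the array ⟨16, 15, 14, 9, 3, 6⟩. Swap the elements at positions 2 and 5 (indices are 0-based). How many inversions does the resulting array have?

There are 11 inversions.

Positions 2 and 5 hold 14 and 6; after swapping, the array is [16, 15, 6, 9, 3, 14].
Sweep left to right; for each value list the smaller values that follow it:
16 → 15, 6, 9, 3, 14 → 5
15 → 6, 9, 3, 14 → 4
6 → 3 → 1
9 → 3 → 1
3 → none → 0
14 → none → 0
Sum: 5 + 4 + 1 + 1 + 0 + 0 = 11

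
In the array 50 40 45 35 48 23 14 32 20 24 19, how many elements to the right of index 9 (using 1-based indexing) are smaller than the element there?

1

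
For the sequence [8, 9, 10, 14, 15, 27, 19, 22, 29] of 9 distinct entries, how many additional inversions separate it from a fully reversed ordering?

Maximum inversions for 9 distinct elements is C(9, 2) = 9·8/2 = 36.
Current inversions — for each element, count later smaller elements:
8: 0
9: 0
10: 0
14: 0
15: 0
27: 2
19: 0
22: 0
29: 0
Current total: 0 + 0 + 0 + 0 + 0 + 2 + 0 + 0 + 0 = 2
Shortfall: 36 − 2 = 34

34 inversions short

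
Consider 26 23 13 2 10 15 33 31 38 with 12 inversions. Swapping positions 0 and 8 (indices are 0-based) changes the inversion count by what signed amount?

Positions 0 and 8 hold 26 and 38; after swapping, the array is [38, 23, 13, 2, 10, 15, 33, 31, 26].
Element-by-element contributions:
38 → 23, 13, 2, 10, 15, 33, 31, 26 → 8
23 → 13, 2, 10, 15 → 4
13 → 2, 10 → 2
2 → none → 0
10 → none → 0
15 → none → 0
33 → 31, 26 → 2
31 → 26 → 1
26 → none → 0
Sum: 8 + 4 + 2 + 0 + 0 + 0 + 2 + 1 + 0 = 17
Change: 17 − 12 = +5

+5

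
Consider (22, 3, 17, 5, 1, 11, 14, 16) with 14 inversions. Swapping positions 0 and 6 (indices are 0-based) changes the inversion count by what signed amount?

-3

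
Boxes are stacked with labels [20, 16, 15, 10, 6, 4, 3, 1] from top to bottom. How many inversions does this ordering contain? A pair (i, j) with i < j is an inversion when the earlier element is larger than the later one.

Out-of-order pairs: 28

Element-by-element contributions:
20 → 16, 15, 10, 6, 4, 3, 1 → 7
16 → 15, 10, 6, 4, 3, 1 → 6
15 → 10, 6, 4, 3, 1 → 5
10 → 6, 4, 3, 1 → 4
6 → 4, 3, 1 → 3
4 → 3, 1 → 2
3 → 1 → 1
1 → none → 0
Sum: 7 + 6 + 5 + 4 + 3 + 2 + 1 + 0 = 28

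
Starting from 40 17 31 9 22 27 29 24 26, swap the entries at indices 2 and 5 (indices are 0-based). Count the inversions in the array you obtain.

Positions 2 and 5 hold 31 and 27; after swapping, the array is [40, 17, 27, 9, 22, 31, 29, 24, 26].
Sweep left to right; for each value list the smaller values that follow it:
40: 8
17: 1
27: 4
9: 0
22: 0
31: 3
29: 2
24: 0
26: 0
Sum: 8 + 1 + 4 + 0 + 0 + 3 + 2 + 0 + 0 = 18

18 inversions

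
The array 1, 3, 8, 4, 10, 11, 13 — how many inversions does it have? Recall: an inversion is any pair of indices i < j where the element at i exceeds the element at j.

Sweep left to right; for each value list the smaller values that follow it:
1: 0
3: 0
8: 1
4: 0
10: 0
11: 0
13: 0
Sum: 0 + 0 + 1 + 0 + 0 + 0 + 0 = 1

1 out-of-order pair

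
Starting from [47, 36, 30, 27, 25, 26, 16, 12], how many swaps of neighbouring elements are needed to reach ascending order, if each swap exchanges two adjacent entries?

27 swaps

The minimum number of adjacent swaps to sort an array equals its inversion count, since every such swap removes exactly one inversion.
Count inversions — for each element, later elements that are smaller:
47: 36, 30, 27, 25, 26, 16, 12 → 7
36: 30, 27, 25, 26, 16, 12 → 6
30: 27, 25, 26, 16, 12 → 5
27: 25, 26, 16, 12 → 4
25: 16, 12 → 2
26: 16, 12 → 2
16: 12 → 1
12: none → 0
Total inversions: 7 + 6 + 5 + 4 + 2 + 2 + 1 + 0 = 27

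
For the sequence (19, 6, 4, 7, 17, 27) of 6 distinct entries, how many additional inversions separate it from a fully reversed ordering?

Maximum inversions for 6 distinct elements is C(6, 2) = 6·5/2 = 15.
Current inversions — for each element, count later smaller elements:
19: 4
6: 1
4: 0
7: 0
17: 0
27: 0
Current total: 4 + 1 + 0 + 0 + 0 + 0 = 5
Shortfall: 15 − 5 = 10

10 inversions short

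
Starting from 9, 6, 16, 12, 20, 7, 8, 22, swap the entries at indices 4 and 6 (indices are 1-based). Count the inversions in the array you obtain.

Positions 4 and 6 hold 12 and 7; after swapping, the array is [9, 6, 16, 7, 20, 12, 8, 22].
Count, for each position, how many later elements it exceeds:
9: 3
6: 0
16: 3
7: 0
20: 2
12: 1
8: 0
22: 0
Sum: 3 + 0 + 3 + 0 + 2 + 1 + 0 + 0 = 9

9 inversions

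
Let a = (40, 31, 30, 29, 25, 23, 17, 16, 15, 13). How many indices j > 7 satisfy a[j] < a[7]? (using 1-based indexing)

3 such elements

The element at index 7 is 17.
Elements after it: 16, 15, 13
Those smaller than 17: 16, 15, 13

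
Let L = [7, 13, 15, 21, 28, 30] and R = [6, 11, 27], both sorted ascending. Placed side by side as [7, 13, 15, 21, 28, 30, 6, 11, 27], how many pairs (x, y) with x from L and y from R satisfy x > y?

Count, for every r in R, how many entries of L exceed r:
r = 6: 7, 13, 15, 21, 28, 30 → 6
r = 11: 13, 15, 21, 28, 30 → 5
r = 27: 28, 30 → 2
Cross-inversions: 6 + 5 + 2 = 13

There are 13 cross-inversions.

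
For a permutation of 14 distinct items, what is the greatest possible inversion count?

A reversed (strictly descending) arrangement makes every pair an inversion, giving C(14, 2) inversions.
C(14, 2) = 14·13/2 = 91

91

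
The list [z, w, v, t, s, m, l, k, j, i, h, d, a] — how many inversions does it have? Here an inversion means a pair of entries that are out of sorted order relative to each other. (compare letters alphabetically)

Count, for each position, how many later elements it exceeds:
z: 12
w: 11
v: 10
t: 9
s: 8
m: 7
l: 6
k: 5
j: 4
i: 3
h: 2
d: 1
a: 0
Sum: 12 + 11 + 10 + 9 + 8 + 7 + 6 + 5 + 4 + 3 + 2 + 1 + 0 = 78

78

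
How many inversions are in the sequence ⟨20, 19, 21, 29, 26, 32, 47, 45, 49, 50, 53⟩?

There are 3 inversions.

Sweep left to right; for each value list the smaller values that follow it:
20: 1
19: 0
21: 0
29: 1
26: 0
32: 0
47: 1
45: 0
49: 0
50: 0
53: 0
Sum: 1 + 0 + 0 + 1 + 0 + 0 + 1 + 0 + 0 + 0 + 0 = 3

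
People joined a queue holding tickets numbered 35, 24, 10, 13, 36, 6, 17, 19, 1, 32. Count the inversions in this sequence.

Count, for each position, how many later elements it exceeds:
35: 8
24: 6
10: 2
13: 2
36: 5
6: 1
17: 1
19: 1
1: 0
32: 0
Sum: 8 + 6 + 2 + 2 + 5 + 1 + 1 + 1 + 0 + 0 = 26

26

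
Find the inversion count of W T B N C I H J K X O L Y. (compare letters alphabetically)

For each element, count later entries that are smaller:
W: 10
T: 9
B: 0
N: 6
C: 0
I: 1
H: 0
J: 0
K: 0
X: 2
O: 1
L: 0
Y: 0
Sum: 10 + 9 + 0 + 6 + 0 + 1 + 0 + 0 + 0 + 2 + 1 + 0 + 0 = 29

Out-of-order pairs: 29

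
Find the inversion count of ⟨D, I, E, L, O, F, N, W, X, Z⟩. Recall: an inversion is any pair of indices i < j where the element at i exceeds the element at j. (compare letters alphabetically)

Sweep left to right; for each value list the smaller values that follow it:
D → none → 0
I → E, F → 2
E → none → 0
L → F → 1
O → F, N → 2
F → none → 0
N → none → 0
W → none → 0
X → none → 0
Z → none → 0
Sum: 0 + 2 + 0 + 1 + 2 + 0 + 0 + 0 + 0 + 0 = 5

5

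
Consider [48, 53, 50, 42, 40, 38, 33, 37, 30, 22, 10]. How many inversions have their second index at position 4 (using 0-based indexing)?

4 such elements

The element at index 4 is 40.
Elements before it: 48, 53, 50, 42
Those larger than 40: 48, 53, 50, 42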